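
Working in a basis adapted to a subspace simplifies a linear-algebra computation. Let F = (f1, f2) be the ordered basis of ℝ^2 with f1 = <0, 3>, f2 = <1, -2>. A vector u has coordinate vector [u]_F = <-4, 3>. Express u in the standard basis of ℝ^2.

The coordinates say u = -4f1 + 3f2; adding the scaled basis vectors gives <3, -18>.

<3, -18>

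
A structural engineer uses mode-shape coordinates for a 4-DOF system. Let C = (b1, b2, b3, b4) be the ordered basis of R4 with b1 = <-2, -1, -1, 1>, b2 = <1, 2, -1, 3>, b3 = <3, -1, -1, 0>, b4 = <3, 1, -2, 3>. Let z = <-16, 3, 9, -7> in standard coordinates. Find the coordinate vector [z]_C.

Write z = c_1 b1 + ... + c_4 b4 and solve for the c_i.
Solving this 4x4 system gives c = (-1, 0, -4, -2).
Check: -b1 + 0·b2 - 4b3 - 2b4 = <-16, 3, 9, -7>.

<-1, 0, -4, -2>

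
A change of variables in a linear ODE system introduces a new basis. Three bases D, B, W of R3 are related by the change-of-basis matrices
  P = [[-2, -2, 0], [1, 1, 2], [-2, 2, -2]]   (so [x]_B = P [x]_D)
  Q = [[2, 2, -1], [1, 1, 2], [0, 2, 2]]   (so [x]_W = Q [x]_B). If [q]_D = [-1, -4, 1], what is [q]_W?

First [q]_B = P [q]_D = [10, -3, -8].
Then [q]_W = Q [q]_B = [22, -9, -22].

[22, -9, -22]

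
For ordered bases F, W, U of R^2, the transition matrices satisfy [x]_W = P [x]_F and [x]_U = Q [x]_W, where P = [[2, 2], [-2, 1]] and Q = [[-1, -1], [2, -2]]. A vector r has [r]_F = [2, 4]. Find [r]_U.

[-12, 24]

First [r]_W = P [r]_F = [12, 0].
Then [r]_U = Q [r]_W = [-12, 24].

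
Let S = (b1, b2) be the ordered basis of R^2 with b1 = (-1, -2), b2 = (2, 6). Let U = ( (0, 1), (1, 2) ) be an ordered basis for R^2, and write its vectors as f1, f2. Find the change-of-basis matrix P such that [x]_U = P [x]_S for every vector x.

Column j of P is [bj]_U, since P maps S-coordinates to U-coordinates.
Expressing b1 in U: b1 = 0·f1 - f2, so column 1 of P is (0, -1).
Doing the same for each bj gives P = [[0, 2], [-1, 2]].

[[0, 2], [-1, 2]]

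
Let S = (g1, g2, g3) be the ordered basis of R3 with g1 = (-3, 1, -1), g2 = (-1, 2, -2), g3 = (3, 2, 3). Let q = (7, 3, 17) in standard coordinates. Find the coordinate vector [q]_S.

[q]_S is the unique c with M c = q, where M has columns g1, ..., g3.
Row-reducing the augmented matrix [M | q] gives c = (3, -4, 4).
Check: 3g1 - 4g2 + 4g3 = (7, 3, 17).

(3, -4, 4)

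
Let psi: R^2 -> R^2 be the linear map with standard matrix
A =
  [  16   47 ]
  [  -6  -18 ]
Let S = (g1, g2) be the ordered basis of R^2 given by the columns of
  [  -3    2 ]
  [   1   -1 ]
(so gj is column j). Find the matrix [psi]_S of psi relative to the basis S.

[[1, 3], [1, -3]]

The j-th column of [psi]_S is [psi(gj)]_S.
psi(g1) = A g1 = [-1, 0] = g1 + g2, so column 1 is [1, 1].
Repeating for g2 and assembling the columns gives [[1, 3], [1, -3]].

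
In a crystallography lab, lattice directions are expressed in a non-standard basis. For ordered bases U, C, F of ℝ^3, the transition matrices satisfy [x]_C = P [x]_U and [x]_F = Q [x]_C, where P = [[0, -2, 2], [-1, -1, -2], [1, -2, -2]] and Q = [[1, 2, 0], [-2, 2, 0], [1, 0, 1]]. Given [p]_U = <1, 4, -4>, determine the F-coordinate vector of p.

Apply P to get C-coordinates <-16, 3, 1>, then Q to get F-coordinates.
The result is [p]_F = <-10, 38, -15>.

<-10, 38, -15>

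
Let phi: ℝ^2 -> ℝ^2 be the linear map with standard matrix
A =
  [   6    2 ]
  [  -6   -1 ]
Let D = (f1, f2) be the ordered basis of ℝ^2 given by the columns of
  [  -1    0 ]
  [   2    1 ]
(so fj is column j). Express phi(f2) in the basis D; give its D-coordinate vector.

[-2, 3]

Column 2 of [phi]_D is the D-coordinate vector of phi(f2).
In standard coordinates phi(f2) = A f2 = [2, -1].
Converting to D: [2, -1] = -2f1 + 3f2, so the coordinate vector is [-2, 3].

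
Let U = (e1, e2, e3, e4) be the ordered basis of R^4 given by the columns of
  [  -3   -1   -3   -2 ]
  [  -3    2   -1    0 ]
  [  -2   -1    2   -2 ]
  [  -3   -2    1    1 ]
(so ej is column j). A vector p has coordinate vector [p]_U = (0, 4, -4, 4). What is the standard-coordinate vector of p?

By definition p = 0·e1 + 4e2 - 4e3 + 4e4.
Summing componentwise gives (0, 12, -20, -8).

(0, 12, -20, -8)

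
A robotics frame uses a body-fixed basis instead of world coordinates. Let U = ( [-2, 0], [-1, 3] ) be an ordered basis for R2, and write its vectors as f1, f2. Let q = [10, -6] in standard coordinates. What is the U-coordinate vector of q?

[-4, -2]

We seek scalars with c_1 f1 + c_2 f2 = q; equivalently solve M c = q where the columns of M are f1, f2.
System: -2c_1 - c_2 = 10, 0c_1 + 3c_2 = -6; solving gives c_1 = -4, c_2 = -2.
Check: -4f1 - 2f2 = [10, -6].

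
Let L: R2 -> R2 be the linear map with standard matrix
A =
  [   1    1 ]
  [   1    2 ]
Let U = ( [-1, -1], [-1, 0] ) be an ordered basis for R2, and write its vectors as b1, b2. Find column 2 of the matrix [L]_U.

[1, 0]

Compute L(b2) = A b2 = [-1, -1] in standard coordinates.
Then write this in U-coordinates: solve for y in y_1 b1 + y_2 b2 = [-1, -1].
This gives y = [1, 0], which is column 2 of [L]_U.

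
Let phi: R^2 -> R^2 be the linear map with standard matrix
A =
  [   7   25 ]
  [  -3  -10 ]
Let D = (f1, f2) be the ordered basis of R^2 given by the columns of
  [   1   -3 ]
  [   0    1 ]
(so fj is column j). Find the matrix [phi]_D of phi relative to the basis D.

Let P have columns f1, f2. Then [phi]_D = P^(-1) A P.
Here det P = 1, so P^(-1) is integer; computing A P first and then P^(-1)(A P) gives [[-2, 1], [-3, -1]].

[[-2, 1], [-3, -1]]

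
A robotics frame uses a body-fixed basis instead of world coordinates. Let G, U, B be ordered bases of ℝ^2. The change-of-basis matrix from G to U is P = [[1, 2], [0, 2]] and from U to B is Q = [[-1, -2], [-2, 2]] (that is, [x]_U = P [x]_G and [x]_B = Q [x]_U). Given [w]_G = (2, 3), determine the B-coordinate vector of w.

Composing the changes, [w]_B = Q P [w]_G.
Q P = [[-1, -6], [-2, 0]]; applying this to (2, 3) gives (-20, -4).

(-20, -4)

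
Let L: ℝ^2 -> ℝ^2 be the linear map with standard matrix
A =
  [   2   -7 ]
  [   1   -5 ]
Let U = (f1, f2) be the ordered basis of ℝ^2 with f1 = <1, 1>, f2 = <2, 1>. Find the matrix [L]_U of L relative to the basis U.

The j-th column of [L]_U is [L(fj)]_U.
L(f1) = A f1 = <-5, -4> = -3f1 - f2, so column 1 is <-3, -1>.
Repeating for f2 and assembling the columns gives [[-3, -3], [-1, 0]].

[[-3, -3], [-1, 0]]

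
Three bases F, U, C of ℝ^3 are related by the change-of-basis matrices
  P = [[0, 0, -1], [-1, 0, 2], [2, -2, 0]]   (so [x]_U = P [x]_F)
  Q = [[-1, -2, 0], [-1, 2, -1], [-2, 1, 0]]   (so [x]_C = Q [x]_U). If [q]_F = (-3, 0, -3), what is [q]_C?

Composing the changes, [q]_C = Q P [q]_F.
Q P = [[2, 0, -3], [-4, 2, 5], [-1, 0, 4]]; applying this to (-3, 0, -3) gives (3, -3, -9).

(3, -3, -9)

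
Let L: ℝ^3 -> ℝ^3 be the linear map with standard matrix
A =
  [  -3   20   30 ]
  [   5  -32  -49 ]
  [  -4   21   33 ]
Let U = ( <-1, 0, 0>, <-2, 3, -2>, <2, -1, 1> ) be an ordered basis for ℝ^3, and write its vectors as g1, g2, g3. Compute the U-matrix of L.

With P the matrix whose columns are g1, ..., g3, [L]_U = P^(-1) A P.
Column by column: L(g1) = A g1 = <3, -5, 4>; its U-coordinates <3, -1, 2> give column 1.
Continuing for each basis vector yields [L]_U = [[3, -2, -2], [-1, -3, -3], [2, -1, -2]].

[[3, -2, -2], [-1, -3, -3], [2, -1, -2]]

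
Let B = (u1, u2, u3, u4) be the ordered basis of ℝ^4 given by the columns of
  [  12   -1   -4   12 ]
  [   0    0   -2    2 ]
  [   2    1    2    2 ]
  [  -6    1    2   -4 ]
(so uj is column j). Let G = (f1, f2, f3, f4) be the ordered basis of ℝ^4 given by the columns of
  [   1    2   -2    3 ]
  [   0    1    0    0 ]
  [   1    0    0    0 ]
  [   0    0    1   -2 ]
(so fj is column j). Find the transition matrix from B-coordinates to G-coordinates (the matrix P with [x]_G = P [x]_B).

[[2, 1, 2, 2], [0, 0, -2, 2], [-2, 1, -2, 0], [2, 0, -2, 2]]

Let M have columns uj and N have columns fj. Then for every x, N [x]_G = x = M [x]_B, so P = N^(-1) M.
Since det N = -1, N^(-1) has integer entries; multiplying gives P = [[2, 1, 2, 2], [0, 0, -2, 2], [-2, 1, -2, 0], [2, 0, -2, 2]].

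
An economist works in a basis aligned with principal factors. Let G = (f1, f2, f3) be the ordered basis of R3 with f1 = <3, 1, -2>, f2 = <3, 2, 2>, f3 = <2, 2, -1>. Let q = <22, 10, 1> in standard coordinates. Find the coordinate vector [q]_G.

We seek scalars with c_1 f1 + ... + c_3 f3 = q; equivalently solve M c = q where the columns of M are f1, ..., f3.
Row-reducing the augmented matrix [M | q] gives c = (4, 4, -1).
Check: 4f1 + 4f2 - f3 = <22, 10, 1>.

<4, 4, -1>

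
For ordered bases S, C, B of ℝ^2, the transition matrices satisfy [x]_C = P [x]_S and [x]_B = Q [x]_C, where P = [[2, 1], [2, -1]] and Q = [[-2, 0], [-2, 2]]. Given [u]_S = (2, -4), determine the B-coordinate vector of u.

(0, 16)

Apply P to get C-coordinates (0, 8), then Q to get B-coordinates.
The result is [u]_B = (0, 16).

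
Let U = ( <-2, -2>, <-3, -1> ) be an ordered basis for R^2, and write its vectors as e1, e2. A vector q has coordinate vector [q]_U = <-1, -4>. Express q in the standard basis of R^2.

The coordinates say q = -e1 - 4e2; adding the scaled basis vectors gives <14, 6>.

<14, 6>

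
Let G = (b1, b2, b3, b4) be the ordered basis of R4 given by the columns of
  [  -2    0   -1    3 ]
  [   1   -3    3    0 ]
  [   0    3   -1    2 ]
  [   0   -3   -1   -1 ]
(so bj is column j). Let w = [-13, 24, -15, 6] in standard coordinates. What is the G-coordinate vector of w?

Write w = c_1 b1 + ... + c_4 b4 and solve for the c_i.
Solving this 4x4 system gives c = (3, -3, 4, -1).
Check: 3b1 - 3b2 + 4b3 - b4 = [-13, 24, -15, 6].

[3, -3, 4, -1]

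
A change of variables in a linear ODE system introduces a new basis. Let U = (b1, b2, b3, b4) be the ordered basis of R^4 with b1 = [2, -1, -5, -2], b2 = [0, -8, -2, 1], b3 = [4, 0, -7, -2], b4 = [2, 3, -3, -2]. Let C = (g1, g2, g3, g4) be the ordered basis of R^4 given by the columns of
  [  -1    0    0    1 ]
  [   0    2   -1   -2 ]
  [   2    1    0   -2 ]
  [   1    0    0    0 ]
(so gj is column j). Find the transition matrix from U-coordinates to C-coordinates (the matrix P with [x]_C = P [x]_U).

Column j of P is [bj]_C, since P maps U-coordinates to C-coordinates.
Expressing b1 in C: b1 = -2g1 - g2 - g3 + 0·g4, so column 1 of P is [-2, -1, -1, 0].
Doing the same for each bj gives P = [[-2, 1, -2, -2], [-1, -2, 1, 1], [-1, 2, -2, -1], [0, 1, 2, 0]].

[[-2, 1, -2, -2], [-1, -2, 1, 1], [-1, 2, -2, -1], [0, 1, 2, 0]]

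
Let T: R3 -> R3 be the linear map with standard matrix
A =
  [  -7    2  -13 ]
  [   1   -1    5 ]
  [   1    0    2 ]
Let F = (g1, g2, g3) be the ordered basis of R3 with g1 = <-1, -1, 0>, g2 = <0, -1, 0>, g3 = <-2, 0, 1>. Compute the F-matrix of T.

[[-3, 2, -1], [3, -3, -2], [-1, 0, 0]]

The j-th column of [T]_F is [T(gj)]_F.
T(g1) = A g1 = <5, 0, -1> = -3g1 + 3g2 - g3, so column 1 is <-3, 3, -1>.
Repeating for g2, g3 and assembling the columns gives [[-3, 2, -1], [3, -3, -2], [-1, 0, 0]].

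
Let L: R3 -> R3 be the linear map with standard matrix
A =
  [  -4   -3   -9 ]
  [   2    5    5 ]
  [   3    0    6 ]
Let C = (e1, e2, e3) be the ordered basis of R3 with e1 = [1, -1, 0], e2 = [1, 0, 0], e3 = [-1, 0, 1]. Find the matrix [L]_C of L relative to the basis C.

[[3, -2, -3], [-1, 1, 1], [3, 3, 3]]

The j-th column of [L]_C is [L(ej)]_C.
L(e1) = A e1 = [-1, -3, 3] = 3e1 - e2 + 3e3, so column 1 is [3, -1, 3].
Repeating for e2, e3 and assembling the columns gives [[3, -2, -3], [-1, 1, 1], [3, 3, 3]].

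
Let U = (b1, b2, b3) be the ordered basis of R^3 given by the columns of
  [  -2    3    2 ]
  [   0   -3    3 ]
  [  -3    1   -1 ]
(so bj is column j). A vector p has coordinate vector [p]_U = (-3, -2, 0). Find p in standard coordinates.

The coordinates say p = -3b1 - 2b2 + 0·b3; adding the scaled basis vectors gives (0, 6, 7).

(0, 6, 7)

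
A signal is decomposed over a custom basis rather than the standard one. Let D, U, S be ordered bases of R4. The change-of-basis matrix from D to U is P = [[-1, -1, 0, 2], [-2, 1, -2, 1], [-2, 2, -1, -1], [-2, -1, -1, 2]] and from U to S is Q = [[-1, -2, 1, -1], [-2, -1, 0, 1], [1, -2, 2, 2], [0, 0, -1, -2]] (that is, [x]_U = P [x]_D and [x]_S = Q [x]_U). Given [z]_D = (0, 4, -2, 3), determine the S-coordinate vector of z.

(-21, -11, 2, -15)

Composing the changes, [z]_S = Q P [z]_D.
Q P = [[5, 2, 4, -7], [2, 0, 1, -3], [-5, -1, 0, 2], [6, 0, 3, -3]]; applying this to (0, 4, -2, 3) gives (-21, -11, 2, -15).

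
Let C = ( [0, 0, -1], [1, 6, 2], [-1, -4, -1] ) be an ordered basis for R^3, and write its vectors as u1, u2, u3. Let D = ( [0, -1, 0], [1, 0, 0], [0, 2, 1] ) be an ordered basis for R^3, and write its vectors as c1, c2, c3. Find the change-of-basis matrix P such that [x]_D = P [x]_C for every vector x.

[[-2, -2, 2], [0, 1, -1], [-1, 2, -1]]

Take x = uj: its C-coordinates are the j-th standard unit vector, so P e_j — column j of P — equals [uj]_D.
u1 = -2c1 + 0·c2 - c3, giving column 1 = [-2, 0, -1]; repeating for each j gives P = [[-2, -2, 2], [0, 1, -1], [-1, 2, -1]].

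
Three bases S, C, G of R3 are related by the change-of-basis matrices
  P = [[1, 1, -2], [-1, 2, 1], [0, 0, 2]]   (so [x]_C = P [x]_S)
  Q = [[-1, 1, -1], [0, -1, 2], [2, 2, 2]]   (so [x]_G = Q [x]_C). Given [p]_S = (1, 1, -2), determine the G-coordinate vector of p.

(-3, -7, 2)

Apply P to get C-coordinates (6, -1, -4), then Q to get G-coordinates.
The result is [p]_G = (-3, -7, 2).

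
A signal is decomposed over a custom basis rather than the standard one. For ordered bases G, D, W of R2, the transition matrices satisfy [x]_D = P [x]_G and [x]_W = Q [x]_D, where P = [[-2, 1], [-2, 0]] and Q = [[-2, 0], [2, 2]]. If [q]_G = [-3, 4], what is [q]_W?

First [q]_D = P [q]_G = [10, 6].
Then [q]_W = Q [q]_D = [-20, 32].

[-20, 32]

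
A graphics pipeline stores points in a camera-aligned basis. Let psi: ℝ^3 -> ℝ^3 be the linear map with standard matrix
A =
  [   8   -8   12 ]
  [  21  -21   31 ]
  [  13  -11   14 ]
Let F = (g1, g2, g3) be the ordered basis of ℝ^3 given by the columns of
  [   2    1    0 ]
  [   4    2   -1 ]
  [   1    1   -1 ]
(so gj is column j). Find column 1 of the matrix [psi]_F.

Compute psi(g1) = A g1 = <-4, -11, -4> in standard coordinates.
Then write this in F-coordinates: solve for y in y_1 g1 + ... + y_3 g3 = <-4, -11, -4>.
This gives y = <-3, 2, 3>, which is column 1 of [psi]_F.

<-3, 2, 3>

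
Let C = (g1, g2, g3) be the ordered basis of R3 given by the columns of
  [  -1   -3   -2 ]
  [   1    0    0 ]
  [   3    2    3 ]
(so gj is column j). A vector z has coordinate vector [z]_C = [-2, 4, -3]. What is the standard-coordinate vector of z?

z = M [z]_C, where M has columns g1, ..., g3.
Carrying out the matrix-vector product, z = [-4, -2, -7].

[-4, -2, -7]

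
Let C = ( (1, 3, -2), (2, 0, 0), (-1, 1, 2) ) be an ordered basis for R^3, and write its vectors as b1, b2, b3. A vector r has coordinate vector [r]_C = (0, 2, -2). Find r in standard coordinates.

r = M [r]_C, where M has columns b1, ..., b3.
Carrying out the matrix-vector product, r = (6, -2, -4).

(6, -2, -4)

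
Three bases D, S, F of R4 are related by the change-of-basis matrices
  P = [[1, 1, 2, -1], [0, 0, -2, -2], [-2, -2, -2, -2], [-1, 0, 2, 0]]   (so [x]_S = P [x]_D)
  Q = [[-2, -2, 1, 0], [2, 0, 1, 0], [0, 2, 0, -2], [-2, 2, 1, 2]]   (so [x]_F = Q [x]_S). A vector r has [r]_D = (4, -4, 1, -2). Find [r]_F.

(-10, 10, 8, -6)

Apply P to get S-coordinates (4, 2, 2, -2), then Q to get F-coordinates.
The result is [r]_F = (-10, 10, 8, -6).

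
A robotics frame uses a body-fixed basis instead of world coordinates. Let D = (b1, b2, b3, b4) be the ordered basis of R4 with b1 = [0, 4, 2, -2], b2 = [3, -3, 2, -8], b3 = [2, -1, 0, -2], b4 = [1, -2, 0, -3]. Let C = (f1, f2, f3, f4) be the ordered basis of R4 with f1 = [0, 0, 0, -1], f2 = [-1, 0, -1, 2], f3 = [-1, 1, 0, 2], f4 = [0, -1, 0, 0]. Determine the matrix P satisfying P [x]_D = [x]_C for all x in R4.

[[2, 2, -2, 1], [-2, -2, 0, 0], [2, -1, -2, -1], [-2, 2, -1, 1]]

Let M have columns bj and N have columns fj. Then for every x, N [x]_C = x = M [x]_D, so P = N^(-1) M.
Since det N = -1, N^(-1) has integer entries; multiplying gives P = [[2, 2, -2, 1], [-2, -2, 0, 0], [2, -1, -2, -1], [-2, 2, -1, 1]].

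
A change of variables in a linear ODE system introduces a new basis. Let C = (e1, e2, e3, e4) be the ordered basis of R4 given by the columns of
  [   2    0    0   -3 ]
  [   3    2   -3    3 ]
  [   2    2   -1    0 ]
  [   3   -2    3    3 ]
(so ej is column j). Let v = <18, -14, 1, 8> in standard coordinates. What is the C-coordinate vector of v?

<3, -1, 3, -4>

Write v = c_1 e1 + ... + c_4 e4 and solve for the c_i.
Gaussian elimination on [M | v] yields c = (3, -1, 3, -4).
Check: 3e1 - e2 + 3e3 - 4e4 = <18, -14, 1, 8>.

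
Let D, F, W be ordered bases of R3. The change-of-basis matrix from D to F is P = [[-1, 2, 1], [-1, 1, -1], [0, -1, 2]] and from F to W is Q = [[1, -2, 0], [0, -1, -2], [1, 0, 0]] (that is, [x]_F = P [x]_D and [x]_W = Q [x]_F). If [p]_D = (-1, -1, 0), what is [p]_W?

First [p]_F = P [p]_D = (-1, 0, 1).
Then [p]_W = Q [p]_F = (-1, -2, -1).

(-1, -2, -1)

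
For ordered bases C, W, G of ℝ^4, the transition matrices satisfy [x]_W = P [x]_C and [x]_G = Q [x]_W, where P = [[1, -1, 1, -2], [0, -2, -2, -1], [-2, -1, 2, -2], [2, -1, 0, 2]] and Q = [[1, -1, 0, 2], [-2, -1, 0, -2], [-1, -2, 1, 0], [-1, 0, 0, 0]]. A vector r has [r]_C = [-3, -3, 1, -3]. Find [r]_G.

[-18, -3, -4, -7]

Apply P to get W-coordinates [7, 7, 17, -9], then Q to get G-coordinates.
The result is [r]_G = [-18, -3, -4, -7].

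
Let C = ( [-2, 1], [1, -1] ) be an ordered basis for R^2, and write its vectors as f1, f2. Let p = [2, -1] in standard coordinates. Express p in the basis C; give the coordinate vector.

[-1, 0]

Write p = c_1 f1 + c_2 f2 and solve for the c_i.
System: -2c_1 + c_2 = 2, c_1 - c_2 = -1; solving gives c_1 = -1, c_2 = 0.
Check: -f1 + 0·f2 = [2, -1].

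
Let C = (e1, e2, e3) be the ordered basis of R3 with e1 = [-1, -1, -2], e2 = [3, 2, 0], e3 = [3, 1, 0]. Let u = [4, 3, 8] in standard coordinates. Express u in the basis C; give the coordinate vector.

[u]_C is the unique c with M c = u, where M has columns e1, ..., e3.
Row-reducing the augmented matrix [M | u] gives c = (-4, -1, 1).
Check: -4e1 - e2 + e3 = [4, 3, 8].

[-4, -1, 1]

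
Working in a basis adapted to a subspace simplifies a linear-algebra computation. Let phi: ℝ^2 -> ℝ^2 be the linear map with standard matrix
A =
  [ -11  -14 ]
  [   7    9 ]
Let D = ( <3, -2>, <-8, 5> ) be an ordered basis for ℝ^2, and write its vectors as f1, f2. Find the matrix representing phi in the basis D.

Let P have columns f1, f2. Then [phi]_D = P^(-1) A P.
Here det P = -1, so P^(-1) is integer; computing A P first and then P^(-1)(A P) gives [[1, -2], [1, -3]].

[[1, -2], [1, -3]]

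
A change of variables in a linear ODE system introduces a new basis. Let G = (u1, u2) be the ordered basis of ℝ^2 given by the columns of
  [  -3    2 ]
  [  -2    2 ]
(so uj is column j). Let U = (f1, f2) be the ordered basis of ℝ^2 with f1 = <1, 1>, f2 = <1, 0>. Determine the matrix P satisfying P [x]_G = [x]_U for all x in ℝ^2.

[[-2, 2], [-1, 0]]

Let M have columns uj and N have columns fj. Then for every x, N [x]_U = x = M [x]_G, so P = N^(-1) M.
Since det N = -1, N^(-1) has integer entries; multiplying gives P = [[-2, 2], [-1, 0]].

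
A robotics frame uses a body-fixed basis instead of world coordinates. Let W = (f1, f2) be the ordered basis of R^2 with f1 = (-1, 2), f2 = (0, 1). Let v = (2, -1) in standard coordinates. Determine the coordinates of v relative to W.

(-2, 3)

Write v = c_1 f1 + c_2 f2 and solve for the c_i.
System: -c_1 + 0c_2 = 2, 2c_1 + c_2 = -1; solving gives c_1 = -2, c_2 = 3.
Check: -2f1 + 3f2 = (2, -1).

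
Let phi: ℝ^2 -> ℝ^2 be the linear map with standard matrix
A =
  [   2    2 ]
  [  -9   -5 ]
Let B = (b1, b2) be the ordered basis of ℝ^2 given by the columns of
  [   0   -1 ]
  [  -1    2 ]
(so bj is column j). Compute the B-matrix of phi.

The j-th column of [phi]_B is [phi(bj)]_B.
phi(b1) = A b1 = [-2, 5] = -b1 + 2b2, so column 1 is [-1, 2].
Repeating for b2 and assembling the columns gives [[-1, -3], [2, -2]].

[[-1, -3], [2, -2]]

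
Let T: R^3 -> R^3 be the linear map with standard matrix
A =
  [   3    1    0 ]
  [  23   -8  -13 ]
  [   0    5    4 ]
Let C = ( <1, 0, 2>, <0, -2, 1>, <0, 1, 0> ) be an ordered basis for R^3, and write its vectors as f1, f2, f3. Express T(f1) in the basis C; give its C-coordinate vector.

<3, 2, 1>

Column 1 of [T]_C is the C-coordinate vector of T(f1).
In standard coordinates T(f1) = A f1 = <3, -3, 8>.
Converting to C: <3, -3, 8> = 3f1 + 2f2 + f3, so the coordinate vector is <3, 2, 1>.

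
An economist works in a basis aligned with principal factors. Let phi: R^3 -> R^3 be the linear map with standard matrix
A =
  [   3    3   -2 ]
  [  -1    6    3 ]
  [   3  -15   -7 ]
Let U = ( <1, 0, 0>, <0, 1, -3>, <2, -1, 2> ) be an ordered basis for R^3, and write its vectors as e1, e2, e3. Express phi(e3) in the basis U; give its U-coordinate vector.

<1, -3, -1>

Compute phi(e3) = A e3 = <-1, -2, 7> in standard coordinates.
Then write this in U-coordinates: solve for y in y_1 e1 + ... + y_3 e3 = <-1, -2, 7>.
This gives y = <1, -3, -1>, which is column 3 of [phi]_U.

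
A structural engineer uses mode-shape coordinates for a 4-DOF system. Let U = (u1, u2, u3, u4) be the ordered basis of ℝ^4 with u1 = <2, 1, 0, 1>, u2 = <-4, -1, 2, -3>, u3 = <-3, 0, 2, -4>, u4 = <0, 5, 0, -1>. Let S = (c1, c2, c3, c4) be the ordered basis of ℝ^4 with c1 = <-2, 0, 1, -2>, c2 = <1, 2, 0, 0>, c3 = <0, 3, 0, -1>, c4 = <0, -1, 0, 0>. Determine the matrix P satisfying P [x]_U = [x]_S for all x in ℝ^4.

Let M have columns uj and N have columns cj. Then for every x, N [x]_S = x = M [x]_U, so P = N^(-1) M.
Since det N = -1, N^(-1) has integer entries; multiplying gives P = [[0, 2, 2, 0], [2, 0, 1, 0], [-1, -1, 0, 1], [0, -2, 2, -2]].

[[0, 2, 2, 0], [2, 0, 1, 0], [-1, -1, 0, 1], [0, -2, 2, -2]]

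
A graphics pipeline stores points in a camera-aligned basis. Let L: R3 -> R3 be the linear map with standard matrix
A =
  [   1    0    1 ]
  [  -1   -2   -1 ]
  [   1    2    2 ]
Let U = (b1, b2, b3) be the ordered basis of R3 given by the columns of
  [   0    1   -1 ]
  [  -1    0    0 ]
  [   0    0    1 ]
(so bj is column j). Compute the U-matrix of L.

[[-2, 1, 0], [-2, 2, 1], [-2, 1, 1]]

With P the matrix whose columns are b1, ..., b3, [L]_U = P^(-1) A P.
Column by column: L(b1) = A b1 = (0, 2, -2); its U-coordinates (-2, -2, -2) give column 1.
Continuing for each basis vector yields [L]_U = [[-2, 1, 0], [-2, 2, 1], [-2, 1, 1]].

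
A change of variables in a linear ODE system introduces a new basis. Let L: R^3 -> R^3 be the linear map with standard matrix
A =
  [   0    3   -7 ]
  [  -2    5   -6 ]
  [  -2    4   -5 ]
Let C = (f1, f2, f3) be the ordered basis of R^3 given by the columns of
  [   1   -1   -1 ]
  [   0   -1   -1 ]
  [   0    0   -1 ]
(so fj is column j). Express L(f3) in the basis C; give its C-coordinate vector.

(1, 0, -3)

Column 3 of [L]_C is the C-coordinate vector of L(f3).
In standard coordinates L(f3) = A f3 = (4, 3, 3).
Converting to C: (4, 3, 3) = f1 + 0·f2 - 3f3, so the coordinate vector is (1, 0, -3).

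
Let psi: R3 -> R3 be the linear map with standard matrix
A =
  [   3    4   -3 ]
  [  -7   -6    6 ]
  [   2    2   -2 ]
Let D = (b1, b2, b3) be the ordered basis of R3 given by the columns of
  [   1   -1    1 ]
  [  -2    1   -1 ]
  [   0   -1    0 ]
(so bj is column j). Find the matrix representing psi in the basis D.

With P the matrix whose columns are b1, ..., b3, [psi]_D = P^(-1) A P.
Column by column: psi(b1) = A b1 = [-5, 5, -2]; its D-coordinates [0, 2, -3] give column 1.
Continuing for each basis vector yields [psi]_D = [[0, 1, 2], [2, -2, 0], [-3, 1, -3]].

[[0, 1, 2], [2, -2, 0], [-3, 1, -3]]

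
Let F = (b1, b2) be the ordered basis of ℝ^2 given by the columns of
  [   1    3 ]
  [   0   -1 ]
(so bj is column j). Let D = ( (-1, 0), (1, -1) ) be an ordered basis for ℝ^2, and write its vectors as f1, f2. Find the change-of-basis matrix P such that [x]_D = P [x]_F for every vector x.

Take x = bj: its F-coordinates are the j-th standard unit vector, so P e_j — column j of P — equals [bj]_D.
b1 = -f1 + 0·f2, giving column 1 = (-1, 0); repeating for each j gives P = [[-1, -2], [0, 1]].

[[-1, -2], [0, 1]]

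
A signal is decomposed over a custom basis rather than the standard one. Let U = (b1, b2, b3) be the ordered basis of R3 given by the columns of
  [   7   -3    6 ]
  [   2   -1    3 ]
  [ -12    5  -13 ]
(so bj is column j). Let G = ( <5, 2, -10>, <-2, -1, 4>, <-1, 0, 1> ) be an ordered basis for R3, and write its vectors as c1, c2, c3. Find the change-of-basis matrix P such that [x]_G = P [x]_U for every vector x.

[[1, 0, 1], [0, 1, -1], [-2, 1, 1]]

Column j of P is [bj]_G, since P maps U-coordinates to G-coordinates.
Expressing b1 in G: b1 = c1 + 0·c2 - 2c3, so column 1 of P is <1, 0, -2>.
Doing the same for each bj gives P = [[1, 0, 1], [0, 1, -1], [-2, 1, 1]].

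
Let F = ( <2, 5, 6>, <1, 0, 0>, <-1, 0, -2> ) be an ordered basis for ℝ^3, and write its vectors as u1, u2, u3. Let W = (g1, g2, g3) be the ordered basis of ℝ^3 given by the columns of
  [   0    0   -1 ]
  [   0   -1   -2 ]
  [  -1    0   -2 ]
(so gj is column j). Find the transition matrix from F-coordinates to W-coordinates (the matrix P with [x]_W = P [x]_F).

Column j of P is [uj]_W, since P maps F-coordinates to W-coordinates.
Expressing u1 in W: u1 = -2g1 - g2 - 2g3, so column 1 of P is <-2, -1, -2>.
Doing the same for each uj gives P = [[-2, 2, 0], [-1, 2, -2], [-2, -1, 1]].

[[-2, 2, 0], [-1, 2, -2], [-2, -1, 1]]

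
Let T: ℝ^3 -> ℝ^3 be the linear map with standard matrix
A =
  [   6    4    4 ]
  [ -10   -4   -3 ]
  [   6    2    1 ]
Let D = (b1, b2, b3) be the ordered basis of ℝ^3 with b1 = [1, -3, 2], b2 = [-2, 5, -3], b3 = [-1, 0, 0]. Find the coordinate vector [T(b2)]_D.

[2, 3, 0]

Compute T(b2) = A b2 = [-4, 9, -5] in standard coordinates.
Then write this in D-coordinates: solve for y in y_1 b1 + ... + y_3 b3 = [-4, 9, -5].
This gives y = [2, 3, 0], which is column 2 of [T]_D.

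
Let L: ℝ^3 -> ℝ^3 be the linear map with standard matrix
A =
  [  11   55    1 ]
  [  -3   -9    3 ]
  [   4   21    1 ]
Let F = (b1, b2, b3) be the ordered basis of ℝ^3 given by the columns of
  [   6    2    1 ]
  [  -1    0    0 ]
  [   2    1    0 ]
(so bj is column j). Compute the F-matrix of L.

[[3, 3, 3], [-1, 3, -2], [-3, -1, -3]]

With P the matrix whose columns are b1, ..., b3, [L]_F = P^(-1) A P.
Column by column: L(b1) = A b1 = [13, -3, 5]; its F-coordinates [3, -1, -3] give column 1.
Continuing for each basis vector yields [L]_F = [[3, 3, 3], [-1, 3, -2], [-3, -1, -3]].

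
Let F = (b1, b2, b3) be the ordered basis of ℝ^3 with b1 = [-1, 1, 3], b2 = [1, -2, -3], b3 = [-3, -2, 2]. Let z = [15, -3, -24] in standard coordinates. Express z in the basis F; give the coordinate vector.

[z]_F is the unique c with M c = z, where M has columns b1, ..., b3.
Row-reducing the augmented matrix [M | z] gives c = (-3, 3, -3).
Check: -3b1 + 3b2 - 3b3 = [15, -3, -24].

[-3, 3, -3]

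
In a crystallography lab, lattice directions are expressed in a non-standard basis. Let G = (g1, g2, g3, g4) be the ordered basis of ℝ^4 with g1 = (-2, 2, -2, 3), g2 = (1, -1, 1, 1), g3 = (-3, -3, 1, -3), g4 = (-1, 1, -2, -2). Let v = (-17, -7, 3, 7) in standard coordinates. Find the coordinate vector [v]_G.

(4, -1, 4, -4)

We seek scalars with c_1 g1 + ... + c_4 g4 = v; equivalently solve M c = v where the columns of M are g1, ..., g4.
Gaussian elimination on [M | v] yields c = (4, -1, 4, -4).
Check: 4g1 - g2 + 4g3 - 4g4 = (-17, -7, 3, 7).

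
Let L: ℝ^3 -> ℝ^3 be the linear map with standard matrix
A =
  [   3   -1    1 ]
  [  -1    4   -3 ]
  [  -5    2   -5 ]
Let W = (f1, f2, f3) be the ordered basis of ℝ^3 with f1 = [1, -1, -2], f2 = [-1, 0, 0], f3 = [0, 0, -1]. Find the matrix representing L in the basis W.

With P the matrix whose columns are f1, ..., f3, [L]_W = P^(-1) A P.
Column by column: L(f1) = A f1 = [2, 1, 3]; its W-coordinates [-1, -3, -1] give column 1.
Continuing for each basis vector yields [L]_W = [[-1, -1, -3], [-3, 2, -2], [-1, -3, 1]].

[[-1, -1, -3], [-3, 2, -2], [-1, -3, 1]]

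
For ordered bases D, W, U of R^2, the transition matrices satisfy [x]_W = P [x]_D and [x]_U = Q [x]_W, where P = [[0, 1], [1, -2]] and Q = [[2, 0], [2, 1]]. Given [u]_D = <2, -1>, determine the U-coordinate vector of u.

Composing the changes, [u]_U = Q P [u]_D.
Q P = [[0, 2], [1, 0]]; applying this to <2, -1> gives <-2, 2>.

<-2, 2>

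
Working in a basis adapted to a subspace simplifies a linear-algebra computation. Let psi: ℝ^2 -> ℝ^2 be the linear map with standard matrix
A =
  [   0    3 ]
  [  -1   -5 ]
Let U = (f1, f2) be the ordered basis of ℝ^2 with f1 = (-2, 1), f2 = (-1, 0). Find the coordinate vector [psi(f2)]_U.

(1, -2)

Compute psi(f2) = A f2 = (0, 1) in standard coordinates.
Then write this in U-coordinates: solve for y in y_1 f1 + y_2 f2 = (0, 1).
This gives y = (1, -2), which is column 2 of [psi]_U.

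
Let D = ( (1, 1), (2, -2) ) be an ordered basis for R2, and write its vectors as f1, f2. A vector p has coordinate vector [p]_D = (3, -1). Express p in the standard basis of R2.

By definition p = 3f1 - f2.
Summing componentwise gives (1, 5).

(1, 5)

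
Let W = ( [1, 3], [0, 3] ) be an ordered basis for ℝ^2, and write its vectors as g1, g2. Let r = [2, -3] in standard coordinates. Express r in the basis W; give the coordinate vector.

[2, -3]

Write r = c_1 g1 + c_2 g2 and solve for the c_i.
System: c_1 + 0c_2 = 2, 3c_1 + 3c_2 = -3; solving gives c_1 = 2, c_2 = -3.
Check: 2g1 - 3g2 = [2, -3].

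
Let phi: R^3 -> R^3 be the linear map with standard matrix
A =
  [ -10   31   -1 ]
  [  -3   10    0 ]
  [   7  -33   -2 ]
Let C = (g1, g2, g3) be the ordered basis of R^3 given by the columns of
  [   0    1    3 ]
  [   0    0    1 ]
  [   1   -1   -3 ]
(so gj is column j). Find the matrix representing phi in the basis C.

[[-3, 0, -2], [-1, 0, 1], [0, -3, 1]]

The j-th column of [phi]_C is [phi(gj)]_C.
phi(g1) = A g1 = (-1, 0, -2) = -3g1 - g2 + 0·g3, so column 1 is (-3, -1, 0).
Repeating for g2, g3 and assembling the columns gives [[-3, 0, -2], [-1, 0, 1], [0, -3, 1]].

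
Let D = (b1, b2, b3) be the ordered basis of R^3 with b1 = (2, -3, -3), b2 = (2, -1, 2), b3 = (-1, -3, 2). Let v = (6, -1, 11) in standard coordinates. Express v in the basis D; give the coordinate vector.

(-1, 4, 0)

[v]_D is the unique c with M c = v, where M has columns b1, ..., b3.
Solving this 3x3 system gives c = (-1, 4, 0).
Check: -b1 + 4b2 + 0·b3 = (6, -1, 11).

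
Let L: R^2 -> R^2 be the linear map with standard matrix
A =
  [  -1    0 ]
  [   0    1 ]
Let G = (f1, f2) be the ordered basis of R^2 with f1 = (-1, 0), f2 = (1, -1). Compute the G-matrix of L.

[[-1, 2], [0, 1]]

Let P have columns f1, f2. Then [L]_G = P^(-1) A P.
Here det P = 1, so P^(-1) is integer; computing A P first and then P^(-1)(A P) gives [[-1, 2], [0, 1]].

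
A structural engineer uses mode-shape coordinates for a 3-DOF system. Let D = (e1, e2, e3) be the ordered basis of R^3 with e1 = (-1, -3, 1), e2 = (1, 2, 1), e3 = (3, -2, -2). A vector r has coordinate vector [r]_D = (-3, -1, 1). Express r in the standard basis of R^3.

By definition r = -3e1 - e2 + e3.
Summing componentwise gives (5, 5, -6).

(5, 5, -6)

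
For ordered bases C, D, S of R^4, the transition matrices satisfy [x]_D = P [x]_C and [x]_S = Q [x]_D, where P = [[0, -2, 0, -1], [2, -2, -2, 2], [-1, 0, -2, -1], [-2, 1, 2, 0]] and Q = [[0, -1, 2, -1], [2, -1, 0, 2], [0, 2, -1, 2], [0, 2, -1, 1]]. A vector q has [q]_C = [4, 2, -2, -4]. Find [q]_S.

First [q]_D = P [q]_C = [0, 0, 4, -10].
Then [q]_S = Q [q]_D = [18, -20, -24, -14].

[18, -20, -24, -14]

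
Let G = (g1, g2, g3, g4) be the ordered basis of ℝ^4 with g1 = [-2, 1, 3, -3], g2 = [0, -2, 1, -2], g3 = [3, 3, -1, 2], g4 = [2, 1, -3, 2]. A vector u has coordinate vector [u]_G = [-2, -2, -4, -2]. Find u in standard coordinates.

By definition u = -2g1 - 2g2 - 4g3 - 2g4.
Summing componentwise gives [-12, -12, 2, -2].

[-12, -12, 2, -2]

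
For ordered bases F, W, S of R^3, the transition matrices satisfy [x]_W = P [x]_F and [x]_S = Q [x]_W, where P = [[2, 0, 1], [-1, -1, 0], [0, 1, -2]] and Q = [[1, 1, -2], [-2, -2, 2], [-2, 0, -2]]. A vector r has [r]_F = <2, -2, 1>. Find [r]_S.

Composing the changes, [r]_S = Q P [r]_F.
Q P = [[1, -3, 5], [-2, 4, -6], [-4, -2, 2]]; applying this to <2, -2, 1> gives <13, -18, -2>.

<13, -18, -2>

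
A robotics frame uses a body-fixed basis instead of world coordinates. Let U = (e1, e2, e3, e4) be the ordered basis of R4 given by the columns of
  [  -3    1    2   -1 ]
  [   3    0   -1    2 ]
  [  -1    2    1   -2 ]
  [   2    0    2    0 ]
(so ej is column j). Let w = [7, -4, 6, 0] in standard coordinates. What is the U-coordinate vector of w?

[-1, 2, 1, 0]

Write w = c_1 e1 + ... + c_4 e4 and solve for the c_i.
Row-reducing the augmented matrix [M | w] gives c = (-1, 2, 1, 0).
Check: -e1 + 2e2 + e3 + 0·e4 = [7, -4, 6, 0].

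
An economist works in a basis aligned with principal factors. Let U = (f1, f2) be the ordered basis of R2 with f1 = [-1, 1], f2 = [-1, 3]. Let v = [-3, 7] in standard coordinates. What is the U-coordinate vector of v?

[1, 2]

[v]_U is the unique c with M c = v, where M has columns f1, f2.
System: -c_1 - c_2 = -3, c_1 + 3c_2 = 7; solving gives c_1 = 1, c_2 = 2.
Check: f1 + 2f2 = [-3, 7].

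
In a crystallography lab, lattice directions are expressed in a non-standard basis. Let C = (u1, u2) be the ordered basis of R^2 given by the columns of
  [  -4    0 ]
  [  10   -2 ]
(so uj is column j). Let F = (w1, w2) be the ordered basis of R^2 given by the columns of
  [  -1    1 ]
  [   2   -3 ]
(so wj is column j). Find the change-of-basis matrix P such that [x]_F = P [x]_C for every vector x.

[[2, 2], [-2, 2]]

Column j of P is [uj]_F, since P maps C-coordinates to F-coordinates.
Expressing u1 in F: u1 = 2w1 - 2w2, so column 1 of P is (2, -2).
Doing the same for each uj gives P = [[2, 2], [-2, 2]].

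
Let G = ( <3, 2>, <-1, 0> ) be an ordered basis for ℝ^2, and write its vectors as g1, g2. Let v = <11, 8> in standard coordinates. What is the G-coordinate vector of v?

<4, 1>

[v]_G is the unique c with M c = v, where M has columns g1, g2.
System: 3c_1 - c_2 = 11, 2c_1 + 0c_2 = 8; solving gives c_1 = 4, c_2 = 1.
Check: 4g1 + g2 = <11, 8>.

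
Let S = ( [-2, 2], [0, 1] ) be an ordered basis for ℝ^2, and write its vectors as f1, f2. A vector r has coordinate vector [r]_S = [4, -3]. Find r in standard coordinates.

The coordinates say r = 4f1 - 3f2; adding the scaled basis vectors gives [-8, 5].

[-8, 5]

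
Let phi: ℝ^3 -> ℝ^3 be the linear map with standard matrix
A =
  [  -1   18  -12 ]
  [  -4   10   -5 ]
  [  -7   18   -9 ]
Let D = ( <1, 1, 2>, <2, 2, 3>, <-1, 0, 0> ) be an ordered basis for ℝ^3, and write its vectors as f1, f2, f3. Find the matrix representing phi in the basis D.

[[-2, -1, 2], [-1, -1, 1], [3, -1, 3]]

Let P have columns f1, ..., f3. Then [phi]_D = P^(-1) A P.
Here det P = 1, so P^(-1) is integer; computing A P first and then P^(-1)(A P) gives [[-2, -1, 2], [-1, -1, 1], [3, -1, 3]].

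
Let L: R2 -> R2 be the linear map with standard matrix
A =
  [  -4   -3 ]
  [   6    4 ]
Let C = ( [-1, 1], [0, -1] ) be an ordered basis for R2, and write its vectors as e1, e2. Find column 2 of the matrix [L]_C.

Column 2 of [L]_C is the C-coordinate vector of L(e2).
In standard coordinates L(e2) = A e2 = [3, -4].
Converting to C: [3, -4] = -3e1 + e2, so the coordinate vector is [-3, 1].

[-3, 1]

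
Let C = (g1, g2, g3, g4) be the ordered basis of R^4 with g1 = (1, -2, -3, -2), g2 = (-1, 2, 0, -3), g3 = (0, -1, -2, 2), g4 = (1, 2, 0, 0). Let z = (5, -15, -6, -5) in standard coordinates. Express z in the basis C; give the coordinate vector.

[z]_C is the unique c with M c = z, where M has columns g1, ..., g4.
Gaussian elimination on [M | z] yields c = (4, -3, -3, -2).
Check: 4g1 - 3g2 - 3g3 - 2g4 = (5, -15, -6, -5).

(4, -3, -3, -2)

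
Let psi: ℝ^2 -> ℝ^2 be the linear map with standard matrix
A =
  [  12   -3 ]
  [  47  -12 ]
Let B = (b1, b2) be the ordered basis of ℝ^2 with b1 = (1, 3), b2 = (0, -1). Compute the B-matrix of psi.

[[3, 3], [-2, -3]]

The j-th column of [psi]_B is [psi(bj)]_B.
psi(b1) = A b1 = (3, 11) = 3b1 - 2b2, so column 1 is (3, -2).
Repeating for b2 and assembling the columns gives [[3, 3], [-2, -3]].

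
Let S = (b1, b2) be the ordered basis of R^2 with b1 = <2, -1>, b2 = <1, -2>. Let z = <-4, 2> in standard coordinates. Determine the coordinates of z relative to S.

<-2, 0>

[z]_S is the unique c with M c = z, where M has columns b1, b2.
System: 2c_1 + c_2 = -4, -c_1 - 2c_2 = 2; solving gives c_1 = -2, c_2 = 0.
Check: -2b1 + 0·b2 = <-4, 2>.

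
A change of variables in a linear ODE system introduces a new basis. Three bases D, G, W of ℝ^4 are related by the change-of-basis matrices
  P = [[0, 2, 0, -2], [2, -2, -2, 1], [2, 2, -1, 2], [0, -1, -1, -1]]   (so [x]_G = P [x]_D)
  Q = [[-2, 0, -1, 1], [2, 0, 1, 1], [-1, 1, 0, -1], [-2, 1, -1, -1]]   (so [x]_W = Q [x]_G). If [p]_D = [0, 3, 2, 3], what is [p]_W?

First [p]_G = P [p]_D = [0, -7, 10, -8].
Then [p]_W = Q [p]_G = [-18, 2, 1, -9].

[-18, 2, 1, -9]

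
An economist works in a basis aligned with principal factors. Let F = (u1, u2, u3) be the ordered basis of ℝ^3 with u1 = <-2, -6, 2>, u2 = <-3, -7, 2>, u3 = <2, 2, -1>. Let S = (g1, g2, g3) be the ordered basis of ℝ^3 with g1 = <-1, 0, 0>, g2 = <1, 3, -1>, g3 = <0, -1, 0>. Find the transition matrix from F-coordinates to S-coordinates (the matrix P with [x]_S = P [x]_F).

[[0, 1, -1], [-2, -2, 1], [0, 1, 1]]

Let M have columns uj and N have columns gj. Then for every x, N [x]_S = x = M [x]_F, so P = N^(-1) M.
Since det N = 1, N^(-1) has integer entries; multiplying gives P = [[0, 1, -1], [-2, -2, 1], [0, 1, 1]].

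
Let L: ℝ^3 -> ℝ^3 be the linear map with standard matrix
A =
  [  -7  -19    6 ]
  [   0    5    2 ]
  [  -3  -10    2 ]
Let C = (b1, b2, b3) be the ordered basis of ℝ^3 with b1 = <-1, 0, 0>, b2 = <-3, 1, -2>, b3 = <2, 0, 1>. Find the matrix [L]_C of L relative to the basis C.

[[-1, 1, 2], [0, 1, 2], [3, -3, 0]]

The j-th column of [L]_C is [L(bj)]_C.
L(b1) = A b1 = <7, 0, 3> = -b1 + 0·b2 + 3b3, so column 1 is <-1, 0, 3>.
Repeating for b2, b3 and assembling the columns gives [[-1, 1, 2], [0, 1, 2], [3, -3, 0]].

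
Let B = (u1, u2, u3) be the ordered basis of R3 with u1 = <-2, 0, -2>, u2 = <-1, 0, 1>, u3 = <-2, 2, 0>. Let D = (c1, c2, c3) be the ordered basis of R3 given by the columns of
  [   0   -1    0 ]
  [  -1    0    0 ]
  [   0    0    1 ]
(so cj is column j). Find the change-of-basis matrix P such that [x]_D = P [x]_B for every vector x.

Column j of P is [uj]_D, since P maps B-coordinates to D-coordinates.
Expressing u1 in D: u1 = 0·c1 + 2c2 - 2c3, so column 1 of P is <0, 2, -2>.
Doing the same for each uj gives P = [[0, 0, -2], [2, 1, 2], [-2, 1, 0]].

[[0, 0, -2], [2, 1, 2], [-2, 1, 0]]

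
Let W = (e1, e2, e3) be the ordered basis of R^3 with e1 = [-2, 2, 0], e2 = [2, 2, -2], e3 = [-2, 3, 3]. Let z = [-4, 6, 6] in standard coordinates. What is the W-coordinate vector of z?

We seek scalars with c_1 e1 + ... + c_3 e3 = z; equivalently solve M c = z where the columns of M are e1, ..., e3.
Gaussian elimination on [M | z] yields c = (0, 0, 2).
Check: 0·e1 + 0·e2 + 2e3 = [-4, 6, 6].

[0, 0, 2]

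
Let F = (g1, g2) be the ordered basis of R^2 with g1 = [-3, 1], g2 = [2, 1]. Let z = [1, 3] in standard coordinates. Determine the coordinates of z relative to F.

[1, 2]

We seek scalars with c_1 g1 + c_2 g2 = z; equivalently solve M c = z where the columns of M are g1, g2.
System: -3c_1 + 2c_2 = 1, c_1 + c_2 = 3; solving gives c_1 = 1, c_2 = 2.
Check: g1 + 2g2 = [1, 3].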